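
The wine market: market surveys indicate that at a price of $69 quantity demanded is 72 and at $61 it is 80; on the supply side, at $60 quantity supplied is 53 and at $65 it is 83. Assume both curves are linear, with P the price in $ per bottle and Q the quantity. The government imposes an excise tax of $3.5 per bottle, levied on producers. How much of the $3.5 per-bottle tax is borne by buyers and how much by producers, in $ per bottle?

Buyers bear $3 per bottle; producers bear $0.5 per bottle.

Demand slope: (80 − 72)/(61 − 69) = -1, so Qd = 141 − P.
Supply slope: (83 − 53)/(65 − 60) = 6, so Qs = 6P − 307.
Before the tax: set 141 − P = 6P − 307 → P* = $64, Q* = 77.
With the tax collected from producers, supply shifts: Qs = 6(P − 3.5) − 307.
Solving gives Q = 74 with buyers paying $67 and producers receiving $63.5 (the $3.5 wedge).
Burden on buyers: $3; on producers: $0.5. (They sum to $3.5.)
The less price-elastic side of the market bears the larger share of a per-unit tax.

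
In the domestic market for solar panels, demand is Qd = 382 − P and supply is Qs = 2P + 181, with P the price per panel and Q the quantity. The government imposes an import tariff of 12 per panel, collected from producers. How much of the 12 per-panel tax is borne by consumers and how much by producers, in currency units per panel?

Consumers bear 8 per panel; producers bear 4 per panel.

Before the tax: set 382 − P = 2P + 181 → P* = 67, Q* = 315.
With the tax collected from producers, supply shifts: Qs = 2(P − 12) + 181.
Solving gives Q = 307 with consumers paying 75 and producers receiving 63 (the 12 wedge).
Burden on consumers: 8; on producers: 4. (They sum to 12.)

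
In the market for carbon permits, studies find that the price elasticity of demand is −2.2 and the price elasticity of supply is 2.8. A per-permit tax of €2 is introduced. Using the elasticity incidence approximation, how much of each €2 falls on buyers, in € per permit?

Incidence ratio: buyers' share ≈ εs / (εs + |εd|) = 2.8 / (2.8 + 2.2) = 0.56.
So buyers bear ≈ 0.56 × €2 = €1.12; sellers bear €0.88.

Buyers bear ≈ €1.12 per permit.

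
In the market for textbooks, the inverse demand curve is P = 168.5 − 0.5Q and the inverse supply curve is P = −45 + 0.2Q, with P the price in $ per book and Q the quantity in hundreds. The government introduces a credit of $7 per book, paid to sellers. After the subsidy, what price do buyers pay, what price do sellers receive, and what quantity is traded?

Buyers pay $11; sellers receive $18; quantity = 315.

Inverting to Q(P) form: Qd = 337 − 2P; Qs = 5P + 225.
Before the subsidy: set 337 − 2P = 5P + 225 → P* = $16, Q* = 305.
With a per-unit subsidy paid to sellers, each receives P + 7 per unit sold, so supply becomes Qs = 5(P + 7) + 225.
New equilibrium: buyers pay $11, sellers receive $18, Q = 315. (Wedge: Pb − Ps = −7.)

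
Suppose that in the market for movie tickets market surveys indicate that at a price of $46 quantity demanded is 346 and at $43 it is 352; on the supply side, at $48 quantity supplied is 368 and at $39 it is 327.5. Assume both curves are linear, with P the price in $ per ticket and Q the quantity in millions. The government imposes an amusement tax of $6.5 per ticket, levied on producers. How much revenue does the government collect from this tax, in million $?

Demand slope: (352 − 346)/(43 − 46) = -2, so Qd = 438 − 2P.
Supply slope: (327.5 − 368)/(39 − 48) = 4.5, so Qs = 4.5P + 152.
Before the tax: set 438 − 2P = 4.5P + 152 → P* = $44, Q* = 350.
With the tax collected from producers, supply shifts: Qs = 4.5(P − 6.5) + 152.
New equilibrium: buyers pay $48.5, producers receive $42, Q = 341. (Wedge: Pb − Ps = 6.5.)
Revenue = t · Q = 6.5 · 341 = $2216.5.

Tax revenue = $2216.5 million.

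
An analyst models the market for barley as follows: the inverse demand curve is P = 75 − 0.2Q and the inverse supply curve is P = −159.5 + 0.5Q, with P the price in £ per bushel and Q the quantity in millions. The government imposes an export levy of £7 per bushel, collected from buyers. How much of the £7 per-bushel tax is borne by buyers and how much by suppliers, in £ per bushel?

Buyers bear £2 per bushel; suppliers bear £5 per bushel.

Rewrite in direct form: Qd = 375 − 5P and Qs = 2P + 319.
Without the tax, 375 − 5P = 2P + 319 gives 7P = 56, so P* = £8 and Q* = 335.
With the tax collected from buyers, demand (in seller-price terms) shifts: Qd = 375 − 5(P + 7).
New equilibrium: buyers pay £10, suppliers receive £3, Q = 325. (Wedge: Pb − Ps = 7.)
Burden on buyers: £2; on suppliers: £5. (They sum to £7.)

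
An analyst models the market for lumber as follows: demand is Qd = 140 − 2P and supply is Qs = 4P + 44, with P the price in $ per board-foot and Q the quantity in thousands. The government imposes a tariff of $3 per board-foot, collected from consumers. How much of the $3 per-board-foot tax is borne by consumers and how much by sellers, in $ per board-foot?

Before the tax: set 140 − 2P = 4P + 44 → P* = $16, Q* = 108.
With the tax collected from consumers, demand (in seller-price terms) shifts: Qd = 140 − 2(P + 3).
Solving gives Q = 104 with consumers paying $18 and sellers receiving $15 (the $3 wedge).
Burden on consumers: $2; on sellers: $1. (They sum to $3.)

Consumers bear $2 per board-foot; sellers bear $1 per board-foot.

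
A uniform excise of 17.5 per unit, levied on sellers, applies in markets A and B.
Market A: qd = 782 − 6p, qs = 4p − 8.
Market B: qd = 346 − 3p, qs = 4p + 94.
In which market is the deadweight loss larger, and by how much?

Market A: pre-tax p* = 79, q* = 308; post-tax q = 266; deadweight loss = 367.5.
Market B: pre-tax p* = 36, q* = 238; post-tax q = 208; deadweight loss = 262.5.
Difference: 367.5 vs 262.5 → market A is larger by 105.

Market A, by 105.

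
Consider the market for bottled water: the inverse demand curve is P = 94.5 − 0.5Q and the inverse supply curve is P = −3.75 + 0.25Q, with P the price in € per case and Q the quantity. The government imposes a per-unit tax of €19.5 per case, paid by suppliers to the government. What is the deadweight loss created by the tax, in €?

Rewrite in direct form: Qd = 189 − 2P and Qs = 4P + 15.
Without the tax, 189 − 2P = 4P + 15 gives 6P = 174, so P* = €29 and Q* = 131.
With the tax collected from suppliers, supply shifts: Qs = 4(P − 19.5) + 15.
Solving gives Q = 105 with consumers paying €42 and suppliers receiving €22.5 (the €19.5 wedge).
Quantity falls by |ΔQ| = |131 − 105| = 26.
DWL = ½ · t · |ΔQ| = ½ · 19.5 · 26 = €253.5.

Deadweight loss = €253.5.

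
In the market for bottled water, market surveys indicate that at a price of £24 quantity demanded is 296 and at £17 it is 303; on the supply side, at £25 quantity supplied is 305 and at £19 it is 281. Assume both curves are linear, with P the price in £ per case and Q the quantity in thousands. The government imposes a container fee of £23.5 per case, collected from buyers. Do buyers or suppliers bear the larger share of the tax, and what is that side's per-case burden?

Demand slope: (303 − 296)/(17 − 24) = -1, so Qd = 320 − P.
Supply slope: (281 − 305)/(19 − 25) = 4, so Qs = 4P + 205.
Before the tax: set 320 − P = 4P + 205 → P* = £23, Q* = 297.
With the tax collected from buyers, demand (in seller-price terms) shifts: Qd = 320 − (P + 23.5).
New equilibrium: buyers pay £41.8, suppliers receive £18.3, Q = 278.2. (Wedge: Pb − Ps = 23.5.)
Per-case burden: buyers £18.8, suppliers £4.7.
Buyers take the larger share because demand is less price-elastic here (demand slope 1 vs supply slope 4).

Buyers bear the larger share: £18.8 per case.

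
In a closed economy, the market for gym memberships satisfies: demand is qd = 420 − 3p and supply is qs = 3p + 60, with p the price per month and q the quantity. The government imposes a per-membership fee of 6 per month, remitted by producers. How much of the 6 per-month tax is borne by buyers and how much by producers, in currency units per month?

Buyers bear 3 per month; producers bear 3 per month.

Before the tax: set 420 − 3p = 3p + 60 → p* = 60, q* = 240.
With the tax collected from producers, supply shifts: qs = 3(p − 6) + 60.
Solving gives q = 231 with buyers paying 63 and producers receiving 57 (the 6 wedge).
Burden on buyers: 3; on producers: 3. (They sum to 6.)
The less price-elastic side of the market bears the larger share of a per-unit tax.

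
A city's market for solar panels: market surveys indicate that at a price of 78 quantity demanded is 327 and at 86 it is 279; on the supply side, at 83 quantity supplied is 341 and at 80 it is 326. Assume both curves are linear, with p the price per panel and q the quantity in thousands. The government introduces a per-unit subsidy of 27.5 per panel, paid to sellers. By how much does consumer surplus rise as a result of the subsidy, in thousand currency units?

Consumer surplus rises by 4481.25 thousand.

Demand slope: (279 − 327)/(86 − 78) = -6, so qd = 795 − 6p.
Supply slope: (326 − 341)/(80 − 83) = 5, so qs = 5p − 74.
Without the subsidy, 795 − 6p = 5p − 74 gives 11p = 869, so p* = 79 and q* = 321.
With a per-unit subsidy paid to sellers, each receives p + 27.5 per unit sold, so supply becomes qs = 5(p + 27.5) − 74.
Solving gives q = 396 with consumers paying 66.5 and sellers receiving 94 (the 27.5 wedge).
ΔCS is the trapezoid between Q = 396 and Q = 321 of height 12.5: ½ · (321 + 396) · 12.5 = 4481.25.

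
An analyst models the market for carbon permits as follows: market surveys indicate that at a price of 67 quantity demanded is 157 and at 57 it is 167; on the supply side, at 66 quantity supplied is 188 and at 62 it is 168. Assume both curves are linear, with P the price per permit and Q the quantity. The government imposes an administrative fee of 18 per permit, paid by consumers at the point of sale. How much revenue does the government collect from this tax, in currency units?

Demand slope: (167 − 157)/(57 − 67) = -1, so Qd = 224 − P.
Supply slope: (168 − 188)/(62 − 66) = 5, so Qs = 5P − 142.
Before the tax: set 224 − P = 5P − 142 → P* = 61, Q* = 163.
With the tax collected from consumers, demand (in seller-price terms) shifts: Qd = 224 − (P + 18).
New equilibrium: consumers pay 76, suppliers receive 58, Q = 148. (Wedge: Pb − Ps = 18.)
Revenue = t · Q = 18 · 148 = 2664.

Tax revenue = 2664.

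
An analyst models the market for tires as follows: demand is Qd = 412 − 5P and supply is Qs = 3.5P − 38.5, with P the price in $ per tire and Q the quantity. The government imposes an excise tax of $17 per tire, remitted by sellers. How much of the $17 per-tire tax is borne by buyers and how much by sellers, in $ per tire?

Buyers bear $7 per tire; sellers bear $10 per tire.

Without the tax, 412 − 5P = 3.5P − 38.5 gives 8.5P = 450.5, so P* = $53 and Q* = 147.
With the tax collected from sellers, supply shifts: Qs = 3.5(P − 17) − 38.5.
Solving gives Q = 112 with buyers paying $60 and sellers receiving $43 (the $17 wedge).
Burden on buyers: $7; on sellers: $10. (They sum to $17.)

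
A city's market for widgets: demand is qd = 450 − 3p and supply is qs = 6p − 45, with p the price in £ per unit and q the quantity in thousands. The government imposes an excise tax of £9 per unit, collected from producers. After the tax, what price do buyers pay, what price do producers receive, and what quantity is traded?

Buyers pay £61; producers receive £52; quantity = 267.

Before the tax: set 450 − 3p = 6p − 45 → p* = £55, q* = 285.
With the tax collected from producers, supply shifts: qs = 6(p − 9) − 45.
New equilibrium: buyers pay £61, producers receive £52, q = 267. (Wedge: pb − ps = 9.)
The less price-elastic side of the market bears the larger share of a per-unit tax.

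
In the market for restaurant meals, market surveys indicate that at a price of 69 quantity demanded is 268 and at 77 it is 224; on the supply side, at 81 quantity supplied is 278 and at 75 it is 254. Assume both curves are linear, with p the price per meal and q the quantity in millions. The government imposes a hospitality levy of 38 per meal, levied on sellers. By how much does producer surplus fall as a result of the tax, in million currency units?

Demand slope: (224 − 268)/(77 − 69) = -5.5, so qd = 647.5 − 5.5p.
Supply slope: (254 − 278)/(75 − 81) = 4, so qs = 4p − 46.
Before the tax: set 647.5 − 5.5p = 4p − 46 → p* = 73, q* = 246.
With the tax collected from sellers, supply shifts: qs = 4(p − 38) − 46.
Solving gives q = 158 with consumers paying 89 and sellers receiving 51 (the 38 wedge).
ΔPS is the trapezoid between Q = 158 and Q = 246 of height 22: ½ · (246 + 158) · 22 = 4444.

Producer surplus falls by 4444 million.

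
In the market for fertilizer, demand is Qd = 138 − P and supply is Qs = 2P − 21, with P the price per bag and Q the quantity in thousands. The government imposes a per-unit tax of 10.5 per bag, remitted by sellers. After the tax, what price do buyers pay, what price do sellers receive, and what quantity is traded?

Before the tax: set 138 − P = 2P − 21 → P* = 53, Q* = 85.
With the tax collected from sellers, supply shifts: Qs = 2(P − 10.5) − 21.
New equilibrium: buyers pay 60, sellers receive 49.5, Q = 78. (Wedge: Pb − Ps = 10.5.)

Buyers pay 60; sellers receive 49.5; quantity = 78.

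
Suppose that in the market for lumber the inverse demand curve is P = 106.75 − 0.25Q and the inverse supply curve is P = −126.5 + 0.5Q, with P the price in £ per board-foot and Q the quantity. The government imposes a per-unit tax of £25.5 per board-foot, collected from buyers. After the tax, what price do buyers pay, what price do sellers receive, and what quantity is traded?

Rewrite in direct form: Qd = 427 − 4P and Qs = 2P + 253.
Before the tax: set 427 − 4P = 2P + 253 → P* = £29, Q* = 311.
With the tax collected from buyers, demand (in seller-price terms) shifts: Qd = 427 − 4(P + 25.5).
Solving gives Q = 277 with buyers paying £37.5 and sellers receiving £12 (the £25.5 wedge).
The less price-elastic side of the market bears the larger share of a per-unit tax.

Buyers pay £37.5; sellers receive £12; quantity = 277.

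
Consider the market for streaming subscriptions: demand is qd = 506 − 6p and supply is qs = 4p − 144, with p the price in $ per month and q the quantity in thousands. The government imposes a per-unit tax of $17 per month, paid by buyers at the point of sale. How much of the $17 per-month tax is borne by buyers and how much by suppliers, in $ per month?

Before the tax: set 506 − 6p = 4p − 144 → p* = $65, q* = 116.
With the tax collected from buyers, demand (in seller-price terms) shifts: qd = 506 − 6(p + 17).
Solving gives q = 75.2 with buyers paying $71.8 and suppliers receiving $54.8 (the $17 wedge).
Burden on buyers: $6.8; on suppliers: $10.2. (They sum to $17.)
The less price-elastic side of the market bears the larger share of a per-unit tax.

Buyers bear $6.8 per month; suppliers bear $10.2 per month.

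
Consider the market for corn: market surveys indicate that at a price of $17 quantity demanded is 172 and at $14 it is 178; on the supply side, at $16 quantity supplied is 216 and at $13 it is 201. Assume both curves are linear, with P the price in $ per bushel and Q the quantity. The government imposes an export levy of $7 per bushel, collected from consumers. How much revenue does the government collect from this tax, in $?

Demand slope: (178 − 172)/(14 − 17) = -2, so Qd = 206 − 2P.
Supply slope: (201 − 216)/(13 − 16) = 5, so Qs = 5P + 136.
Without the tax, 206 − 2P = 5P + 136 gives 7P = 70, so P* = $10 and Q* = 186.
With the tax collected from consumers, demand (in seller-price terms) shifts: Qd = 206 − 2(P + 7).
New equilibrium: consumers pay $15, producers receive $8, Q = 176. (Wedge: Pb − Ps = 7.)
Revenue = t · Q = 7 · 176 = $1232.

Tax revenue = $1232.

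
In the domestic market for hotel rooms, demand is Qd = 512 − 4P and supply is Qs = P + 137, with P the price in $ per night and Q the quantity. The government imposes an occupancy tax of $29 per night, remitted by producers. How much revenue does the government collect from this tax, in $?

Tax revenue = $5475.2.

Before the tax: set 512 − 4P = P + 137 → P* = $75, Q* = 212.
With the tax collected from producers, supply shifts: Qs = (P − 29) + 137.
New equilibrium: buyers pay $80.8, producers receive $51.8, Q = 188.8. (Wedge: Pb − Ps = 29.)
Revenue = t · Q = 29 · 188.8 = $5475.2.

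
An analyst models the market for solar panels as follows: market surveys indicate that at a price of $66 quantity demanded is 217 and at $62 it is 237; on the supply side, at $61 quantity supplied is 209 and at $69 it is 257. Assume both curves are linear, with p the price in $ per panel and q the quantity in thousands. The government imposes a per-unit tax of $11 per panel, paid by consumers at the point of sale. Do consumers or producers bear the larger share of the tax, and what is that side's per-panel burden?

Consumers bear the larger share: $6 per panel.

Demand slope: (237 − 217)/(62 − 66) = -5, so qd = 547 − 5p.
Supply slope: (257 − 209)/(69 − 61) = 6, so qs = 6p − 157.
Without the tax, 547 − 5p = 6p − 157 gives 11p = 704, so p* = $64 and q* = 227.
With the tax collected from consumers, demand (in seller-price terms) shifts: qd = 547 − 5(p + 11).
Solving gives q = 197 with consumers paying $70 and producers receiving $59 (the $11 wedge).
Per-panel burden: consumers $6, producers $5.
Consumers take the larger share because demand is less price-elastic here (demand slope 5 vs supply slope 6).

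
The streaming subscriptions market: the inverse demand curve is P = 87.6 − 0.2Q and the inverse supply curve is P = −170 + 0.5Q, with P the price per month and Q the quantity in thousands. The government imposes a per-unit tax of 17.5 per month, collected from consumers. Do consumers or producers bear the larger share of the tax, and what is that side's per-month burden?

Inverting to Q(P) form: Qd = 438 − 5P; Qs = 2P + 340.
Without the tax, 438 − 5P = 2P + 340 gives 7P = 98, so P* = 14 and Q* = 368.
With the tax collected from consumers, demand (in seller-price terms) shifts: Qd = 438 − 5(P + 17.5).
Solving gives Q = 343 with consumers paying 19 and producers receiving 1.5 (the 17.5 wedge).
Per-month burden: consumers 5, producers 12.5.
Producers take the larger share because supply is less price-elastic here (demand slope 5 vs supply slope 2).

Producers bear the larger share: 12.5 per month.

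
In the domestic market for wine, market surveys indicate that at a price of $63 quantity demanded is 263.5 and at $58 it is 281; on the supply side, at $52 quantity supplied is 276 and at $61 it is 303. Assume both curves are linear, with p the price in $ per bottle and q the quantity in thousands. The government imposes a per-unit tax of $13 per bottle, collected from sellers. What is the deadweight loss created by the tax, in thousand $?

Deadweight loss = $136.5 thousand.

Demand slope: (281 − 263.5)/(58 − 63) = -3.5, so qd = 484 − 3.5p.
Supply slope: (303 − 276)/(61 − 52) = 3, so qs = 3p + 120.
Without the tax, 484 − 3.5p = 3p + 120 gives 6.5p = 364, so p* = $56 and q* = 288.
With the tax collected from sellers, supply shifts: qs = 3(p − 13) + 120.
Solving gives q = 267 with consumers paying $62 and sellers receiving $49 (the $13 wedge).
Quantity falls by |ΔQ| = |288 − 267| = 21.
DWL = ½ · t · |ΔQ| = ½ · 13 · 21 = $136.5.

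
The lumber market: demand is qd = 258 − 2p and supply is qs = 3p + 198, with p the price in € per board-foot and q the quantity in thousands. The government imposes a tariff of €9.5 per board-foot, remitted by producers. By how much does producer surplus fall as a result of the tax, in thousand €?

Producer surplus falls by €867.54 thousand.

Before the tax: set 258 − 2p = 3p + 198 → p* = €12, q* = 234.
With the tax collected from producers, supply shifts: qs = 3(p − 9.5) + 198.
New equilibrium: consumers pay €17.7, producers receive €8.2, q = 222.6. (Wedge: pb − ps = 9.5.)
ΔPS is the trapezoid between Q = 222.6 and Q = 234 of height €3.8: ½ · (234 + 222.6) · 3.8 = €867.54.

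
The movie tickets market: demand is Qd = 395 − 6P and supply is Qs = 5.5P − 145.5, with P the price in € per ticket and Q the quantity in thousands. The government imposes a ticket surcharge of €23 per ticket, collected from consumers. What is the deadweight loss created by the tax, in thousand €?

Before the tax: set 395 − 6P = 5.5P − 145.5 → P* = €47, Q* = 113.
With the tax collected from consumers, demand (in seller-price terms) shifts: Qd = 395 − 6(P + 23).
New equilibrium: consumers pay €58, sellers receive €35, Q = 47. (Wedge: Pb − Ps = 23.)
Quantity falls by |ΔQ| = |113 − 47| = 66.
DWL = ½ · t · |ΔQ| = ½ · 23 · 66 = €759.

Deadweight loss = €759 thousand.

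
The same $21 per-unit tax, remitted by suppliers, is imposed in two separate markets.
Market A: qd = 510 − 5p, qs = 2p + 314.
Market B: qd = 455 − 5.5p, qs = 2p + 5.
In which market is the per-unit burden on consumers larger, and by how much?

Market A: pre-tax p* = $28, q* = 370; post-tax q = 340; per-unit burden on consumers = $6.
Market B: pre-tax p* = $60, q* = 125; post-tax q = 94.2; per-unit burden on consumers = $5.6.
Difference: $6 vs $5.6 → market A is larger by $0.4.

Market A, by $0.4.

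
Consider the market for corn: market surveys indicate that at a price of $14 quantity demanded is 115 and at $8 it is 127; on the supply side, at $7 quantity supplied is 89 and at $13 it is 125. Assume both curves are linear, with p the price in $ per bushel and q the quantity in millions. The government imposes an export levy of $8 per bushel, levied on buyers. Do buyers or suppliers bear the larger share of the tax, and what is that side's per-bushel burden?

Buyers bear the larger share: $6 per bushel.

Demand slope: (127 − 115)/(8 − 14) = -2, so qd = 143 − 2p.
Supply slope: (125 − 89)/(13 − 7) = 6, so qs = 6p + 47.
Without the tax, 143 − 2p = 6p + 47 gives 8p = 96, so p* = $12 and q* = 119.
With the tax collected from buyers, demand (in seller-price terms) shifts: qd = 143 − 2(p + 8).
Solving gives q = 107 with buyers paying $18 and suppliers receiving $10 (the $8 wedge).
Per-bushel burden: buyers $6, suppliers $2.
Buyers take the larger share because demand is less price-elastic here (demand slope 2 vs supply slope 6).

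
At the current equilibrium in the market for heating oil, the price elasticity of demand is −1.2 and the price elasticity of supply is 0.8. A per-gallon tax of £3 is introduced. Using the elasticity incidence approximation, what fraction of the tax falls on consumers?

Consumers' share ≈ 0.4.

Incidence ratio: consumers' share ≈ εs / (εs + |εd|) = 0.8 / (0.8 + 1.2) = 0.4.
Supply is the less elastic side, so consumers bear the smaller share.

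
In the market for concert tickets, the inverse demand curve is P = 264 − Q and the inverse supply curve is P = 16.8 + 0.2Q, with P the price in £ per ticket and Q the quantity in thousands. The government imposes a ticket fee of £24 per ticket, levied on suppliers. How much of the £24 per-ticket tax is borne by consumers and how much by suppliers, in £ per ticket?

Rewrite in direct form: Qd = 264 − P and Qs = 5P − 84.
Without the tax, 264 − P = 5P − 84 gives 6P = 348, so P* = £58 and Q* = 206.
With the tax collected from suppliers, supply shifts: Qs = 5(P − 24) − 84.
New equilibrium: consumers pay £78, suppliers receive £54, Q = 186. (Wedge: Pb − Ps = 24.)
Burden on consumers: £20; on suppliers: £4. (They sum to £24.)

Consumers bear £20 per ticket; suppliers bear £4 per ticket.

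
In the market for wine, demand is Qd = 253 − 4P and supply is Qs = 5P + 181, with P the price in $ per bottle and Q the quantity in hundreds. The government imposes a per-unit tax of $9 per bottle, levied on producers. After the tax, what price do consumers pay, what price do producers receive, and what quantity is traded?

Without the tax, 253 − 4P = 5P + 181 gives 9P = 72, so P* = $8 and Q* = 221.
With the tax collected from producers, supply shifts: Qs = 5(P − 9) + 181.
Solving gives Q = 201 with consumers paying $13 and producers receiving $4 (the $9 wedge).

Consumers pay $13; producers receive $4; quantity = 201.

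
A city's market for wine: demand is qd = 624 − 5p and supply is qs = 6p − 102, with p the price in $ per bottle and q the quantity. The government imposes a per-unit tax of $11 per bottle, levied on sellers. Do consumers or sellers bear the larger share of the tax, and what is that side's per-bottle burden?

Before the tax: set 624 − 5p = 6p − 102 → p* = $66, q* = 294.
With the tax collected from sellers, supply shifts: qs = 6(p − 11) − 102.
Solving gives q = 264 with consumers paying $72 and sellers receiving $61 (the $11 wedge).
Per-bottle burden: consumers $6, sellers $5.
Consumers take the larger share because demand is less price-elastic here (demand slope 5 vs supply slope 6).
The less price-elastic side of the market bears the larger share of a per-unit tax.

Consumers bear the larger share: $6 per bottle.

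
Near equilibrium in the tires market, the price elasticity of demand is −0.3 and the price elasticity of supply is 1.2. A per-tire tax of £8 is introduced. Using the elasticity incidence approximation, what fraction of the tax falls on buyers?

Incidence ratio: buyers' share ≈ εs / (εs + |εd|) = 1.2 / (1.2 + 0.3) = 0.8.
Supply is the more elastic side, so buyers bear the larger share.

Buyers' share ≈ 0.8.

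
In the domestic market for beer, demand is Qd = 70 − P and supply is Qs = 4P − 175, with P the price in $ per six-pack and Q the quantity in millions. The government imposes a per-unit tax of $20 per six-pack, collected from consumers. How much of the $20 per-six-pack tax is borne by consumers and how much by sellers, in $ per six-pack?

Consumers bear $16 per six-pack; sellers bear $4 per six-pack.

Without the tax, 70 − P = 4P − 175 gives 5P = 245, so P* = $49 and Q* = 21.
With the tax collected from consumers, demand (in seller-price terms) shifts: Qd = 70 − (P + 20).
Solving gives Q = 5 with consumers paying $65 and sellers receiving $45 (the $20 wedge).
Burden on consumers: $16; on sellers: $4. (They sum to $20.)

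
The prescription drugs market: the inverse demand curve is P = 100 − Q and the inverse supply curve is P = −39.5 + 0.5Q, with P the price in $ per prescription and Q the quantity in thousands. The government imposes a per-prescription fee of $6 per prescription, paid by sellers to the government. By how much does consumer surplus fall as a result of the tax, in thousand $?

Rewrite in direct form: Qd = 100 − P and Qs = 2P + 79.
Without the tax, 100 − P = 2P + 79 gives 3P = 21, so P* = $7 and Q* = 93.
With the tax collected from sellers, supply shifts: Qs = 2(P − 6) + 79.
New equilibrium: consumers pay $11, sellers receive $5, Q = 89. (Wedge: Pb − Ps = 6.)
ΔCS is the trapezoid between Q = 89 and Q = 93 of height $4: ½ · (93 + 89) · 4 = $364.

Consumer surplus falls by $364 thousand.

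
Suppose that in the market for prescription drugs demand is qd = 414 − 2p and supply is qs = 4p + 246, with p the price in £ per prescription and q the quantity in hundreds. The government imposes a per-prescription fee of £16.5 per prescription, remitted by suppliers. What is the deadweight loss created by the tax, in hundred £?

Before the tax: set 414 − 2p = 4p + 246 → p* = £28, q* = 358.
With the tax collected from suppliers, supply shifts: qs = 4(p − 16.5) + 246.
Solving gives q = 336 with buyers paying £39 and suppliers receiving £22.5 (the £16.5 wedge).
Quantity falls by |ΔQ| = |358 − 336| = 22.
DWL = ½ · t · |ΔQ| = ½ · 16.5 · 22 = £181.5.

Deadweight loss = £181.5 hundred.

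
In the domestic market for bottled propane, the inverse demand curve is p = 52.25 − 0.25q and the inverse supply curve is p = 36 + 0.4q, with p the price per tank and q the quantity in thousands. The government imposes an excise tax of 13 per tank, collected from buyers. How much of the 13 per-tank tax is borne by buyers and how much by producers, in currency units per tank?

Buyers bear 5 per tank; producers bear 8 per tank.

Rewrite in direct form: qd = 209 − 4p and qs = 2.5p − 90.
Without the tax, 209 − 4p = 2.5p − 90 gives 6.5p = 299, so p* = 46 and q* = 25.
With the tax collected from buyers, demand (in seller-price terms) shifts: qd = 209 − 4(p + 13).
Solving gives q = 5 with buyers paying 51 and producers receiving 38 (the 13 wedge).
Burden on buyers: 5; on producers: 8. (They sum to 13.)
The less price-elastic side of the market bears the larger share of a per-unit tax.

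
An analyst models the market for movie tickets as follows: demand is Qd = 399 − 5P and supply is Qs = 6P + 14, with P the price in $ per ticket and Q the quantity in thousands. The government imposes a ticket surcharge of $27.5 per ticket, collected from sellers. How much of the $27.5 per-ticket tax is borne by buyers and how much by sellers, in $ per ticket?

Without the tax, 399 − 5P = 6P + 14 gives 11P = 385, so P* = $35 and Q* = 224.
With the tax collected from sellers, supply shifts: Qs = 6(P − 27.5) + 14.
Solving gives Q = 149 with buyers paying $50 and sellers receiving $22.5 (the $27.5 wedge).
Burden on buyers: $15; on sellers: $12.5. (They sum to $27.5.)

Buyers bear $15 per ticket; sellers bear $12.5 per ticket.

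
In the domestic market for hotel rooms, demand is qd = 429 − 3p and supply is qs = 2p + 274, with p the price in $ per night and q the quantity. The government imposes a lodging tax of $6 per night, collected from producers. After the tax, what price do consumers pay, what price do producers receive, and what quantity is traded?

Consumers pay $33.4; producers receive $27.4; quantity = 328.8.

Before the tax: set 429 − 3p = 2p + 274 → p* = $31, q* = 336.
With the tax collected from producers, supply shifts: qs = 2(p − 6) + 274.
Solving gives q = 328.8 with consumers paying $33.4 and producers receiving $27.4 (the $6 wedge).
The less price-elastic side of the market bears the larger share of a per-unit tax.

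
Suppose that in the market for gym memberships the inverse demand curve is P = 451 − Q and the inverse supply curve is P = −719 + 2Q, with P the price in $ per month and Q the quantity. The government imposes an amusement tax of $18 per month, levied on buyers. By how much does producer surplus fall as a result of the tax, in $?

Inverting to Q(P) form: Qd = 451 − P; Qs = 0.5P + 359.5.
Without the tax, 451 − P = 0.5P + 359.5 gives 1.5P = 91.5, so P* = $61 and Q* = 390.
With the tax collected from buyers, demand (in seller-price terms) shifts: Qd = 451 − (P + 18).
New equilibrium: buyers pay $67, suppliers receive $49, Q = 384. (Wedge: Pb − Ps = 18.)
ΔPS is the trapezoid between Q = 384 and Q = 390 of height $12: ½ · (390 + 384) · 12 = $4644.

Producer surplus falls by $4644.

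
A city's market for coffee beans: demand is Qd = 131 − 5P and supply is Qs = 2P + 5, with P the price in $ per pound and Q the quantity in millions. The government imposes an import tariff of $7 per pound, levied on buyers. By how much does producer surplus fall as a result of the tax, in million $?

Producer surplus falls by $180 million.

Without the tax, 131 − 5P = 2P + 5 gives 7P = 126, so P* = $18 and Q* = 41.
With the tax collected from buyers, demand (in seller-price terms) shifts: Qd = 131 − 5(P + 7).
New equilibrium: buyers pay $20, producers receive $13, Q = 31. (Wedge: Pb − Ps = 7.)
ΔPS is the trapezoid between Q = 31 and Q = 41 of height $5: ½ · (41 + 31) · 5 = $180.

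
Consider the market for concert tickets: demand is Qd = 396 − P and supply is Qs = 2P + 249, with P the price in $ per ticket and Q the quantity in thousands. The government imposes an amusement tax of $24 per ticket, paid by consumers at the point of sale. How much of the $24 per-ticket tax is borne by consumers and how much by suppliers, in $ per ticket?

Before the tax: set 396 − P = 2P + 249 → P* = $49, Q* = 347.
With the tax collected from consumers, demand (in seller-price terms) shifts: Qd = 396 − (P + 24).
New equilibrium: consumers pay $65, suppliers receive $41, Q = 331. (Wedge: Pb − Ps = 24.)
Burden on consumers: $16; on suppliers: $8. (They sum to $24.)
The less price-elastic side of the market bears the larger share of a per-unit tax.

Consumers bear $16 per ticket; suppliers bear $8 per ticket.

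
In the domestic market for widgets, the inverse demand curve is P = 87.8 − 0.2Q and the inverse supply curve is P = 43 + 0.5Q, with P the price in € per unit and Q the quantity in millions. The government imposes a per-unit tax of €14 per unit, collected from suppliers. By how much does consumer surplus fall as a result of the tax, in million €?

Inverting to Q(P) form: Qd = 439 − 5P; Qs = 2P − 86.
Without the tax, 439 − 5P = 2P − 86 gives 7P = 525, so P* = €75 and Q* = 64.
With the tax collected from suppliers, supply shifts: Qs = 2(P − 14) − 86.
Solving gives Q = 44 with consumers paying €79 and suppliers receiving €65 (the €14 wedge).
ΔCS is the trapezoid between Q = 44 and Q = 64 of height €4: ½ · (64 + 44) · 4 = €216.

Consumer surplus falls by €216 million.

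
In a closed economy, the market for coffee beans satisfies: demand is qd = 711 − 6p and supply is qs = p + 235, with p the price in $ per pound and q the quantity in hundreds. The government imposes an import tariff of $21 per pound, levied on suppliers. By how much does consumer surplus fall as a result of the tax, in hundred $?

Without the tax, 711 − 6p = p + 235 gives 7p = 476, so p* = $68 and q* = 303.
With the tax collected from suppliers, supply shifts: qs = (p − 21) + 235.
Solving gives q = 285 with consumers paying $71 and suppliers receiving $50 (the $21 wedge).
ΔCS is the trapezoid between Q = 285 and Q = 303 of height $3: ½ · (303 + 285) · 3 = $882.

Consumer surplus falls by $882 hundred.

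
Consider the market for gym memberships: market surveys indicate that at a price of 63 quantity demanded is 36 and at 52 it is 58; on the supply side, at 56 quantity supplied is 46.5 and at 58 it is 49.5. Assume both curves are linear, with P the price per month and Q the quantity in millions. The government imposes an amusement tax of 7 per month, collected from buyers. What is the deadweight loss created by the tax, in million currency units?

Deadweight loss = 21 million.

Demand slope: (58 − 36)/(52 − 63) = -2, so Qd = 162 − 2P.
Supply slope: (49.5 − 46.5)/(58 − 56) = 1.5, so Qs = 1.5P − 37.5.
Without the tax, 162 − 2P = 1.5P − 37.5 gives 3.5P = 199.5, so P* = 57 and Q* = 48.
With the tax collected from buyers, demand (in seller-price terms) shifts: Qd = 162 − 2(P + 7).
New equilibrium: buyers pay 60, sellers receive 53, Q = 42. (Wedge: Pb − Ps = 7.)
Quantity falls by |ΔQ| = |48 − 42| = 6.
DWL = ½ · t · |ΔQ| = ½ · 7 · 6 = 21.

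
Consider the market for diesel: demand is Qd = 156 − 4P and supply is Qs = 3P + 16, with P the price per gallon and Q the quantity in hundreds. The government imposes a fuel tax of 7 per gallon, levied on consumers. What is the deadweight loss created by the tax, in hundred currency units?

Without the tax, 156 − 4P = 3P + 16 gives 7P = 140, so P* = 20 and Q* = 76.
With the tax collected from consumers, demand (in seller-price terms) shifts: Qd = 156 − 4(P + 7).
New equilibrium: consumers pay 23, producers receive 16, Q = 64. (Wedge: Pb − Ps = 7.)
Quantity falls by |ΔQ| = |76 − 64| = 12.
DWL = ½ · t · |ΔQ| = ½ · 7 · 12 = 42.

Deadweight loss = 42 hundred.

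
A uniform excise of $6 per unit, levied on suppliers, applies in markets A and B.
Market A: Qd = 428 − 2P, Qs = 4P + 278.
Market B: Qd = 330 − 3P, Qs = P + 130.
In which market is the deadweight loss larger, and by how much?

Market A: pre-tax P* = $25, Q* = 378; post-tax Q = 370; deadweight loss = $24.
Market B: pre-tax P* = $50, Q* = 180; post-tax Q = 175.5; deadweight loss = $13.5.
Difference: $24 vs $13.5 → market A is larger by $10.5.

Market A, by $10.5.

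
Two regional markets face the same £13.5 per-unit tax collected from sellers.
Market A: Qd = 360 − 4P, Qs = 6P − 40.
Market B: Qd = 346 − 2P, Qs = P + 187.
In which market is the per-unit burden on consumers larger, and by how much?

Market A: pre-tax P* = £40, Q* = 200; post-tax Q = 167.6; per-unit burden on consumers = £8.1.
Market B: pre-tax P* = £53, Q* = 240; post-tax Q = 231; per-unit burden on consumers = £4.5.
Difference: £8.1 vs £4.5 → market A is larger by £3.6.

Market A, by £3.6.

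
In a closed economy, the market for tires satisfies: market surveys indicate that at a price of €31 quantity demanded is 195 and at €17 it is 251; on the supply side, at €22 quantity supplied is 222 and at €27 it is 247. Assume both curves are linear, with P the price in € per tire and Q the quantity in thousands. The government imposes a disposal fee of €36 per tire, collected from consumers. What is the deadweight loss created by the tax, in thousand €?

Demand slope: (251 − 195)/(17 − 31) = -4, so Qd = 319 − 4P.
Supply slope: (247 − 222)/(27 − 22) = 5, so Qs = 5P + 112.
Before the tax: set 319 − 4P = 5P + 112 → P* = €23, Q* = 227.
With the tax collected from consumers, demand (in seller-price terms) shifts: Qd = 319 − 4(P + 36).
New equilibrium: consumers pay €43, producers receive €7, Q = 147. (Wedge: Pb − Ps = 36.)
Quantity falls by |ΔQ| = |227 − 147| = 80.
DWL = ½ · t · |ΔQ| = ½ · 36 · 80 = €1440.

Deadweight loss = €1440 thousand.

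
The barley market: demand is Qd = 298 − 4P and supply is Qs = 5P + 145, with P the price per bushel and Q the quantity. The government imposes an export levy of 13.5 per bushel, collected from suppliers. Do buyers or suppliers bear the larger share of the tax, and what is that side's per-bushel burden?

Before the tax: set 298 − 4P = 5P + 145 → P* = 17, Q* = 230.
With the tax collected from suppliers, supply shifts: Qs = 5(P − 13.5) + 145.
New equilibrium: buyers pay 24.5, suppliers receive 11, Q = 200. (Wedge: Pb − Ps = 13.5.)
Per-bushel burden: buyers 7.5, suppliers 6.
Buyers take the larger share because demand is less price-elastic here (demand slope 4 vs supply slope 5).
The less price-elastic side of the market bears the larger share of a per-unit tax.

Buyers bear the larger share: 7.5 per bushel.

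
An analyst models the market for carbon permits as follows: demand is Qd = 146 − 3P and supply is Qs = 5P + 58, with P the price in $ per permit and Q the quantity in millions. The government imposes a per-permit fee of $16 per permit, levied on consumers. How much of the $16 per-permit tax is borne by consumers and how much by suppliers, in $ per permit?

Consumers bear $10 per permit; suppliers bear $6 per permit.

Before the tax: set 146 − 3P = 5P + 58 → P* = $11, Q* = 113.
With the tax collected from consumers, demand (in seller-price terms) shifts: Qd = 146 − 3(P + 16).
Solving gives Q = 83 with consumers paying $21 and suppliers receiving $5 (the $16 wedge).
Burden on consumers: $10; on suppliers: $6. (They sum to $16.)
The less price-elastic side of the market bears the larger share of a per-unit tax.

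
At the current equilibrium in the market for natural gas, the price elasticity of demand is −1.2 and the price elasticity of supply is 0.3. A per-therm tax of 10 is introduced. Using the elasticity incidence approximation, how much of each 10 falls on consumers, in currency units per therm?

Incidence ratio: consumers' share ≈ εs / (εs + |εd|) = 0.3 / (0.3 + 1.2) = 0.2.
So consumers bear ≈ 0.2 × 10 = 2; producers bear 8.

Consumers bear ≈ 2 per therm.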